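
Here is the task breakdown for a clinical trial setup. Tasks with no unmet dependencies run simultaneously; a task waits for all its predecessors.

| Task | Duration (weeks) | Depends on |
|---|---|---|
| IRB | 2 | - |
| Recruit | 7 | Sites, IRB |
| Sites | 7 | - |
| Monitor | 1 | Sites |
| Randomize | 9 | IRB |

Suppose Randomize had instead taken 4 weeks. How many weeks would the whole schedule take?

Actual critical path: Sites→Recruit = 7+7 = 14 ⇒ 14 weeks.
Randomize is off the critical path — its longest chain is 11 weeks, giving 3 of slack.
No other chain overtakes it, so the finish is 14 weeks.

14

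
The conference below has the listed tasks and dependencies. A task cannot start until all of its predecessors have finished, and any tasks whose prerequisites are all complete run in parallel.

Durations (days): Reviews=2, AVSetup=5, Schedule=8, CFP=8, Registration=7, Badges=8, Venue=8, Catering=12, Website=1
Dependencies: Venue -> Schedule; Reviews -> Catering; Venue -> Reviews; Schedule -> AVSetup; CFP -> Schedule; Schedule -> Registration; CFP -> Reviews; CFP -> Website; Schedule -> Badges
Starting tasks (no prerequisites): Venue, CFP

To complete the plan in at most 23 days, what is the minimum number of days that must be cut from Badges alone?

Current finish: 24 days; target: 23.
Badges is on every critical path, so each day cut from Badges cuts the finish by one (this holds down to a finish of 23).
Need 24 − 23 = 1 day off Badges → Badges becomes 7 days, finish becomes 23.

1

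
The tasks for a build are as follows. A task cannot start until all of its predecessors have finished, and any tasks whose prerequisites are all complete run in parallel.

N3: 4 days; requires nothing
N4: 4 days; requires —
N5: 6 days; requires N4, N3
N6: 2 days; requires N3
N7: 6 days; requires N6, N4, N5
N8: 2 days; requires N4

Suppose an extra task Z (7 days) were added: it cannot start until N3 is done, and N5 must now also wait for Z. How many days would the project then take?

23

Originally the project takes 16 days.
With Z inserted, N5 now waits for max(N4, N3, Z).
New critical path: N3→Z→N5→N7 = 4+7+6+6 = 23 ⇒ 23 days.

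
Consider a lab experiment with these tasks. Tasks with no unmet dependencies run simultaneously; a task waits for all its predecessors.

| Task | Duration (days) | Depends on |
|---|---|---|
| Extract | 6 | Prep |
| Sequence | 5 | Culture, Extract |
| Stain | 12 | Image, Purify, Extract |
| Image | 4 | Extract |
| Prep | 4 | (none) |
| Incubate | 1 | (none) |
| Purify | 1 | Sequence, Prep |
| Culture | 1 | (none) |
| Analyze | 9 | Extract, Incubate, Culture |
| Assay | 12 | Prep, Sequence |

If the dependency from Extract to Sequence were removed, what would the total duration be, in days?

26

With the dependency in place, Prep→Extract→Sequence→Purify→Stain = 4+6+5+1+12 = 28 sets the finish at 28 days.
Without Extract→Sequence, Sequence's earliest start moves from 10 to 1.
New critical path: Prep→Extract→Image→Stain = 4+6+4+12 = 26 ⇒ 26 days.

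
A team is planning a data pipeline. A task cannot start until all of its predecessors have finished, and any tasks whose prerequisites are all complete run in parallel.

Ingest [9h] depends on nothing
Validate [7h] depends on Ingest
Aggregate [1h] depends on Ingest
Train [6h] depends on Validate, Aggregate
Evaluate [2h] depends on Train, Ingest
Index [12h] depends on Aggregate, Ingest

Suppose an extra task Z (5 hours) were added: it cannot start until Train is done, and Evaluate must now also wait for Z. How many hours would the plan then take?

Originally the plan takes 24 hours.
With Z inserted, Evaluate now waits for max(Train, Ingest, Z).
New critical path: Ingest→Validate→Train→Z→Evaluate = 9+7+6+5+2 = 29 ⇒ 29 hours.

29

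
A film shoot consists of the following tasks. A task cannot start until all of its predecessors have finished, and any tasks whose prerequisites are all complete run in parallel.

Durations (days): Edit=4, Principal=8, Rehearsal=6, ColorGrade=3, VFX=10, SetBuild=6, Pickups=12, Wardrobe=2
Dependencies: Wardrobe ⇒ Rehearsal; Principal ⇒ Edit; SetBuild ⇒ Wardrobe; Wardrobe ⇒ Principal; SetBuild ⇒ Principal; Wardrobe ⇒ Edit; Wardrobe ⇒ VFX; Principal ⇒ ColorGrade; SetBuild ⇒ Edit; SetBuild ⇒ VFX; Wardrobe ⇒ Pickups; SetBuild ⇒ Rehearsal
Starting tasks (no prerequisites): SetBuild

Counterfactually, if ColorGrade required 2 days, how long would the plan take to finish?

Actual critical path: SetBuild→Wardrobe→Principal→Edit = 6+2+8+4 = 20 ⇒ 20 days.
The longest path through ColorGrade is only 19 days, so ColorGrade has float 1.
That remains the longest chain; total 20 days.

20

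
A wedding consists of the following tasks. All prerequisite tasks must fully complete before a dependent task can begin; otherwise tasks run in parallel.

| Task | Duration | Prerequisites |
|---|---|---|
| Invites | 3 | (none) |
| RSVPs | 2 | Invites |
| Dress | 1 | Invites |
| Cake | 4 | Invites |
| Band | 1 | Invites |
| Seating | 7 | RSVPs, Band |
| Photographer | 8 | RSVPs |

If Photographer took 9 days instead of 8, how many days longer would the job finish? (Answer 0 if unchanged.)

Baseline: Invites→RSVPs→Photographer = 3+2+8 = 13 → 13 days.
Photographer lies on that path, so at 9 days the path becomes 14 days.
The critical path is still Invites→RSVPs→Photographer; finish is now 14 days.
Change in finish: 14 − 13 = +1 days.

1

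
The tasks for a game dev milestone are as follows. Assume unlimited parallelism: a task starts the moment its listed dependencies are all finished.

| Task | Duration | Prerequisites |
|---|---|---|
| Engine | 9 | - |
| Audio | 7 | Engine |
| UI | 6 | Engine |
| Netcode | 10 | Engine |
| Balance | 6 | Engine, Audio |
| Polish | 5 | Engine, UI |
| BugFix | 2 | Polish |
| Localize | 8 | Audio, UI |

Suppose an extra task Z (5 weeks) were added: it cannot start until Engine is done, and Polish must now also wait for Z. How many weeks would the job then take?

Originally the job takes 24 weeks.
With Z inserted, Polish now waits for max(Engine, UI, Z).
New critical path: Engine→Audio→Localize = 9+7+8 = 24 ⇒ 24 weeks.

24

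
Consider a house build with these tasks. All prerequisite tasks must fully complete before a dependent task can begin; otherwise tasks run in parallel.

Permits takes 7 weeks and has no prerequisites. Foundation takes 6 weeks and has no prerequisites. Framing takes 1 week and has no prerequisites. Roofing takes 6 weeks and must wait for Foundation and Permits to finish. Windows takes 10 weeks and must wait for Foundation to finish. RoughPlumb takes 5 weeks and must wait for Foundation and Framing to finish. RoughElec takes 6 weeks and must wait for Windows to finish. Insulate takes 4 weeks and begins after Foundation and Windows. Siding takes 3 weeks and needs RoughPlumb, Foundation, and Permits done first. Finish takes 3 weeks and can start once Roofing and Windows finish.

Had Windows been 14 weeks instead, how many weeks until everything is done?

26

Critical path before the change: Foundation→Windows→RoughElec = 6+10+6 = 22 giving 22 weeks.
Windows lies on that path, so at 14 weeks the path becomes 26 weeks.
No other chain overtakes it, so the finish is 26 weeks.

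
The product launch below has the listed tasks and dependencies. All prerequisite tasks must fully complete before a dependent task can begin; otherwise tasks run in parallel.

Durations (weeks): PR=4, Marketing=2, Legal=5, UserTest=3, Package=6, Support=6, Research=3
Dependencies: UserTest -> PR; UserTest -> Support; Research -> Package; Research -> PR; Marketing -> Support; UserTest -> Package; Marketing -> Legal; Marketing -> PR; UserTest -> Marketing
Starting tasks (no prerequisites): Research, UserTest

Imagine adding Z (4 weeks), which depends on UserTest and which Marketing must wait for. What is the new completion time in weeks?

Originally the job takes 11 weeks.
With Z inserted, Marketing now waits for max(UserTest, Z).
New critical path: UserTest→Z→Marketing→Support = 3+4+2+6 = 15 ⇒ 15 weeks.

15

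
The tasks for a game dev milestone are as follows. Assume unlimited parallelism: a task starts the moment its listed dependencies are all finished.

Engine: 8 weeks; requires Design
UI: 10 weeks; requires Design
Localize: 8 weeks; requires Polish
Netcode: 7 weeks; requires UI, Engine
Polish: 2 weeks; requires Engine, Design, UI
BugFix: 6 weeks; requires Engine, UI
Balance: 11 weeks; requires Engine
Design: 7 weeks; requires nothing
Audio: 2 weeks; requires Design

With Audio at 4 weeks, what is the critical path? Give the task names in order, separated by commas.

Design, UI, Polish, Localize

Baseline: Design→UI→Polish→Localize = 7+10+2+8 = 27 → 27 weeks.
Audio has 18 weeks of float (longest path through it is 9).
The critical path is still Design→UI→Polish→Localize; finish is now 27 weeks.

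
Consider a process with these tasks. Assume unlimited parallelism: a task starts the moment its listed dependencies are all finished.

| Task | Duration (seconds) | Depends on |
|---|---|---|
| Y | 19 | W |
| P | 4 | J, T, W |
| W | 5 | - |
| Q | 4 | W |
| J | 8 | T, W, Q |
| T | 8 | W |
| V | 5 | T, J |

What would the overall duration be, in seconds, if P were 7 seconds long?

28

Actual critical path: W→T→J→V = 5+8+8+5 = 26 ⇒ 26 seconds.
P is off the critical path — its longest chain is 25 seconds, giving 1 of slack.
New critical path: W→T→J→P = 5+8+8+7 = 28 ⇒ 28 seconds.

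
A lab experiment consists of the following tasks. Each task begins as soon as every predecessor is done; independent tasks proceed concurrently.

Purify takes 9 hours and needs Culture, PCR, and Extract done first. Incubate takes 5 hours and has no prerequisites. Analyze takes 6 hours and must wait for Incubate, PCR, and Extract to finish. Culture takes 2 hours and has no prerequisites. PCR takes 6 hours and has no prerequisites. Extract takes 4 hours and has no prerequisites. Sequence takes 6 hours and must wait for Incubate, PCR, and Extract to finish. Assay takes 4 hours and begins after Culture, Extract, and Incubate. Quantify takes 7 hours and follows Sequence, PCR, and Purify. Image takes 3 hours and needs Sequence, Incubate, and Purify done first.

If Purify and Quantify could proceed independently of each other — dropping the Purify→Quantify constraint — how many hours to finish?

Before: longest chain PCR→Purify→Quantify = 6+9+7 = 22, finish 22.
Without Purify→Quantify, Quantify's earliest start moves from 15 to 12.
After: PCR→Sequence→Quantify = 6+6+7 = 19 → 19 hours.

19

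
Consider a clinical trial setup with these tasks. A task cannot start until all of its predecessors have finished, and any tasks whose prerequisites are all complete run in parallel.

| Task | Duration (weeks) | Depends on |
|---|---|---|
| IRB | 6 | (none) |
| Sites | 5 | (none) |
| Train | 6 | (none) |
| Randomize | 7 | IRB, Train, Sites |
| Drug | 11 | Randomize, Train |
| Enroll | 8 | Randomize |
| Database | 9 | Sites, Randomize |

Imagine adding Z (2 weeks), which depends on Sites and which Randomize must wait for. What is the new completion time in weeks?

25

Originally the schedule takes 24 weeks.
With Z inserted, Randomize now waits for max(IRB, Train, Sites, Z).
New critical path: Sites→Z→Randomize→Drug = 5+2+7+11 = 25 ⇒ 25 weeks.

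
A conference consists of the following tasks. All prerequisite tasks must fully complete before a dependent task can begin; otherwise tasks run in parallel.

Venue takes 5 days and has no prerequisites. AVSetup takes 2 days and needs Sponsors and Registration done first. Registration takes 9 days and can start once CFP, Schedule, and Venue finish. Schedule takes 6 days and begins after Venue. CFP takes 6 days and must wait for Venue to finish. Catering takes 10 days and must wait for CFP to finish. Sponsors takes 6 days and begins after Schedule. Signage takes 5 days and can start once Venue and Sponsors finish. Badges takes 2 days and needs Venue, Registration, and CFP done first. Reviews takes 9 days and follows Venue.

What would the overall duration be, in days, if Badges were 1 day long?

22

Actual critical path: Venue→CFP→Registration→Badges = 5+6+9+2 = 22 ⇒ 22 days.
Badges lies on that path, so at 1 day the path becomes 21 days.
Now Venue→CFP→Registration→AVSetup = 5+6+9+2 = 22 is longest, so the finish becomes 22 days.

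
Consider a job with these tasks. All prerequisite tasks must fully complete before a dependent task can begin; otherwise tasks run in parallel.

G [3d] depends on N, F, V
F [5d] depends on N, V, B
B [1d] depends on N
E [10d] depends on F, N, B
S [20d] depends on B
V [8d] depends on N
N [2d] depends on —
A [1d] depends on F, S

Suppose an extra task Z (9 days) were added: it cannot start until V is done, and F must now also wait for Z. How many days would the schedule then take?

34

Originally the schedule takes 25 days.
With Z inserted, F now waits for max(N, V, B, Z).
New critical path: N→V→Z→F→E = 2+8+9+5+10 = 34 ⇒ 34 days.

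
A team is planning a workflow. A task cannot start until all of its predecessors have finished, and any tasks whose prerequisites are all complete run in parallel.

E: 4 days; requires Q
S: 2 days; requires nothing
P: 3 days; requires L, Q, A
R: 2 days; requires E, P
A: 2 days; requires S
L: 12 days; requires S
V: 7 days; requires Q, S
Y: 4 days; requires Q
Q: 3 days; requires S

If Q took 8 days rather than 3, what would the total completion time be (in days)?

19

Critical path before the change: S→L→P→R = 2+12+3+2 = 19 giving 19 days.
The longest path through Q is only 12 days, so Q has float 7.
That remains the longest chain; total 19 days.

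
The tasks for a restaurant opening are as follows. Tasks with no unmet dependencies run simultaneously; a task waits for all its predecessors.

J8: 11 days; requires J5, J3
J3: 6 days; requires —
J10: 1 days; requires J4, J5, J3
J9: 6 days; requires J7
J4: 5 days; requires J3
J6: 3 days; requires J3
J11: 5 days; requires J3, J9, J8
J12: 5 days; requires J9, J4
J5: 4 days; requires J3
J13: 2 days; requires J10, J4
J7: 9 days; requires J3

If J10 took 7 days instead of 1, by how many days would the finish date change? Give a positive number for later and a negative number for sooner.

The binding path is J3→J5→J8→J11 = 6+4+11+5 = 26; finish at 26 days.
The longest path through J10 is only 14 days, so J10 has float 12.
That remains the longest chain; total 26 days.
Change in finish: 26 − 26 = +0 days.

0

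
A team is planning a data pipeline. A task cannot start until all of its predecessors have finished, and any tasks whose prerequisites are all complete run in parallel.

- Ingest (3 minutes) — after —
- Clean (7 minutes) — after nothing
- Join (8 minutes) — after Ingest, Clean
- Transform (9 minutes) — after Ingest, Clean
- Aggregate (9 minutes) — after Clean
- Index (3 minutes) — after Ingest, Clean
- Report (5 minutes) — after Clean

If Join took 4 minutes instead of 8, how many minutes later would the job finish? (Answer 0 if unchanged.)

0

The binding path is Clean→Transform = 7+9 = 16; finish at 16 minutes.
The longest path through Join is only 15 minutes, so Join has float 1.
The critical path is still Clean→Transform; finish is now 16 minutes.
Change in finish: 16 − 16 = +0 minutes.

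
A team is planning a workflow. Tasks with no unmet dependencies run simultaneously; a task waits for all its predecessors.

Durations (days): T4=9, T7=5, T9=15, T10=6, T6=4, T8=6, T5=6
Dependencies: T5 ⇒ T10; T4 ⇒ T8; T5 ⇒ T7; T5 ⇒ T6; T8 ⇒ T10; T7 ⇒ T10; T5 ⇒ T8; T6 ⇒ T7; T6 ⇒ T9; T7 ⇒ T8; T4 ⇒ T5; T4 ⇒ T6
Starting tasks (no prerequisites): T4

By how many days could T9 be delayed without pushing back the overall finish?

2

T4→T5→T6→T7→T8→T10 = 9+6+4+5+6+6 = 36 sets the makespan at 36 days.
The longest chain containing T9 totals 34 days.
So T9 can slip 36 − 34 = 2 days.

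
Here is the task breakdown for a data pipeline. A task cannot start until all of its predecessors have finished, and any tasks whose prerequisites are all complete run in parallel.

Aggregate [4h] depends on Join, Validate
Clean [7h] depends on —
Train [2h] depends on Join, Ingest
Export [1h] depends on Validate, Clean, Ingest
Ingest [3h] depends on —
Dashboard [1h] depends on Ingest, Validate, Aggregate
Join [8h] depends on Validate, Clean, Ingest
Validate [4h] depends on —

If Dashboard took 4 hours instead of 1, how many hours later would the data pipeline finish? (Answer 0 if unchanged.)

The binding path is Clean→Join→Aggregate→Dashboard = 7+8+4+1 = 20; finish at 20 hours.
Dashboard is on the critical path; changing it to 4 makes that path 23 hours.
No other chain overtakes it, so the finish is 23 hours.
Change in finish: 23 − 20 = +3 hours.

3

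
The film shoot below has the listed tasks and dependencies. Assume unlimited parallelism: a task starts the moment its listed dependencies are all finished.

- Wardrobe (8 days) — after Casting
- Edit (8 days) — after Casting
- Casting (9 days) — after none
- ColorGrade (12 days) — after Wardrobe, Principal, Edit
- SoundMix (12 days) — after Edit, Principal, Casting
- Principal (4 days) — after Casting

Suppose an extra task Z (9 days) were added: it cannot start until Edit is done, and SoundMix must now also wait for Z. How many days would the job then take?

Originally the job takes 29 days.
With Z inserted, SoundMix now waits for max(Edit, Principal, Casting, Z).
New critical path: Casting→Edit→Z→SoundMix = 9+8+9+12 = 38 ⇒ 38 days.

38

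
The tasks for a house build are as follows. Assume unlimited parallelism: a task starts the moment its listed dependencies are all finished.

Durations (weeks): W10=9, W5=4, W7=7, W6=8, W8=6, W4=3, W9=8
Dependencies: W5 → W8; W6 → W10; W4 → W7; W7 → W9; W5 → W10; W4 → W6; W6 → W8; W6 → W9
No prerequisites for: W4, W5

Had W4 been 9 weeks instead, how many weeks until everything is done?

Baseline: W4→W6→W10 = 3+8+9 = 20 → 20 weeks.
W4 is on the critical path; changing it to 9 makes that path 26 weeks.
The critical path is still W4→W6→W10; finish is now 26 weeks.

26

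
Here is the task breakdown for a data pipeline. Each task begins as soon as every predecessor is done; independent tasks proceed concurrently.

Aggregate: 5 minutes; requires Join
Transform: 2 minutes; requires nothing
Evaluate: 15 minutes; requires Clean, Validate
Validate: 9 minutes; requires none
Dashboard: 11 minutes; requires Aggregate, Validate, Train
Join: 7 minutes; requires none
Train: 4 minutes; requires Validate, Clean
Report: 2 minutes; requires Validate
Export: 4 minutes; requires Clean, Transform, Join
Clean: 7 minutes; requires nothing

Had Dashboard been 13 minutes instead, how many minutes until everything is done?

26

Actual critical path: Validate→Train→Dashboard = 9+4+11 = 24 ⇒ 24 minutes.
Dashboard lies on that path, so at 13 minutes the path becomes 26 minutes.
That remains the longest chain; total 26 minutes.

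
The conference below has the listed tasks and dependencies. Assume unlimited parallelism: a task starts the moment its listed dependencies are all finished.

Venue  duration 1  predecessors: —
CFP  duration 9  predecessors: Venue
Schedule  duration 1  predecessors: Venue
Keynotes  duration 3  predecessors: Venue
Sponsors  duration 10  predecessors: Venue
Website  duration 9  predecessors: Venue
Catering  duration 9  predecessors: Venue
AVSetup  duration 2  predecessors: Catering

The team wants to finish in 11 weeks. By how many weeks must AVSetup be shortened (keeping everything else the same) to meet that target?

1

Current finish: 12 weeks; target: 11.
AVSetup is on every critical path, so each week cut from AVSetup cuts the finish by one (this holds down to a finish of 11).
Need 12 − 11 = 1 week off AVSetup → AVSetup becomes 1 week, finish becomes 11.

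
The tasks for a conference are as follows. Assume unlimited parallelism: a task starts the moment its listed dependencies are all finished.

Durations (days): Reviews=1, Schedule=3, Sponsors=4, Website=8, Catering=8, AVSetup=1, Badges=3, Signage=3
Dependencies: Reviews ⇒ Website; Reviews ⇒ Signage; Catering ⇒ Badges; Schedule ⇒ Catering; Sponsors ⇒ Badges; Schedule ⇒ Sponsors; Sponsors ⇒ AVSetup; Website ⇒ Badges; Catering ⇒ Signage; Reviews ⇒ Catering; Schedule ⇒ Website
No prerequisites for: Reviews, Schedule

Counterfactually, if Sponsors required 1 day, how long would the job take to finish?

As given, the longest chain is Schedule→Website→Badges = 3+8+3 = 14, so the finish is 14 days.
Sponsors is off the critical path — its longest chain is 10 days, giving 4 of slack.
The critical path is still Schedule→Website→Badges; finish is now 14 days.

14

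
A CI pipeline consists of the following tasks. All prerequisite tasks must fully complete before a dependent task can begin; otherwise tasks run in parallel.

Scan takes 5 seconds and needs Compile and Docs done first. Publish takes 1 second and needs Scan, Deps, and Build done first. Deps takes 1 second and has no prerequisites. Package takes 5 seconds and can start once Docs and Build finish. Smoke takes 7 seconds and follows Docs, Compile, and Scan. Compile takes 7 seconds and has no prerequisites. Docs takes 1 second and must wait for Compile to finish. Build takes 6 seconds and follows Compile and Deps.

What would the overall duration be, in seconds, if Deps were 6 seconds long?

20

The binding path is Compile→Docs→Scan→Smoke = 7+1+5+7 = 20; finish at 20 seconds.
The longest path through Deps is only 12 seconds, so Deps has float 8.
No other chain overtakes it, so the finish is 20 seconds.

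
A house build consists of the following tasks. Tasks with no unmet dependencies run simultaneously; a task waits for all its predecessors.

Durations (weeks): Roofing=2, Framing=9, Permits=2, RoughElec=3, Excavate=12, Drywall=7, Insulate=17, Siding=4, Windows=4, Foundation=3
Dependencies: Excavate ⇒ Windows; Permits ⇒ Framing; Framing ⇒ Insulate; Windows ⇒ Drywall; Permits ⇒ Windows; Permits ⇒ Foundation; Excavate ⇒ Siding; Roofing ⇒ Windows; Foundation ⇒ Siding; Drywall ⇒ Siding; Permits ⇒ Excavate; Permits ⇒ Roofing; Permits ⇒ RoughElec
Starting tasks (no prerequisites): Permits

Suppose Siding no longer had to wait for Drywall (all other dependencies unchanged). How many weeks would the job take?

28

Before: longest chain Permits→Excavate→Windows→Drywall→Siding = 2+12+4+7+4 = 29, finish 29.
Without Drywall→Siding, Siding's earliest start moves from 25 to 14.
New critical path: Permits→Framing→Insulate = 2+9+17 = 28 ⇒ 28 weeks.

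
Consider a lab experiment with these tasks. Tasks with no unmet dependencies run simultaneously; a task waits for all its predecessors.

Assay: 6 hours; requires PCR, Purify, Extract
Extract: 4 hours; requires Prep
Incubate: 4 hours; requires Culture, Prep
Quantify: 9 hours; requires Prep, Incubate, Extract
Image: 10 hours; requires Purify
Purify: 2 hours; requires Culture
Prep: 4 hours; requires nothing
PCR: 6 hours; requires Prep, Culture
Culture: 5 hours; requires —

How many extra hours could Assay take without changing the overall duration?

1

The longest chain is Culture→Incubate→Quantify = 5+4+9 = 18; overall finish 18 hours.
Longest path through Assay: 17 hours (earliest finish 17, latest finish 18).
So Assay can slip 18 − 17 = 1 hour.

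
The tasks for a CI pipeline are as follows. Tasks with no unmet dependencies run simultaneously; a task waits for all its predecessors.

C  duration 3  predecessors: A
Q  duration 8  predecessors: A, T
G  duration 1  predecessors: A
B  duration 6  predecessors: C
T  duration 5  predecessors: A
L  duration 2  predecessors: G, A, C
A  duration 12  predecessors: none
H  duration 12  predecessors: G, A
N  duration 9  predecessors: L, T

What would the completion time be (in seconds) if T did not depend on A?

Original critical path: A→T→N = 12+5+9 = 26 ⇒ 26 seconds.
Without A→T, T's earliest start moves from 12 to 0.
The longest chain is now A→C→L→N = 12+3+2+9 = 26, so the job takes 26 seconds.

26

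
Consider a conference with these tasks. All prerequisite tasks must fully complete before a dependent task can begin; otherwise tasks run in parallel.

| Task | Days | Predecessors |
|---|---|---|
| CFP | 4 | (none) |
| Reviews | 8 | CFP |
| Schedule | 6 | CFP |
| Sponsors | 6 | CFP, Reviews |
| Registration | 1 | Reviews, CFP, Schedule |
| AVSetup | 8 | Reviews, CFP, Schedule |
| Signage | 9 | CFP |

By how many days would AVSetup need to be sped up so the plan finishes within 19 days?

1

Current finish: 20 days; target: 19.
AVSetup is on every critical path, so each day cut from AVSetup cuts the finish by one (this holds down to a finish of 18).
Need 20 − 19 = 1 day off AVSetup → AVSetup becomes 7 days, finish becomes 19.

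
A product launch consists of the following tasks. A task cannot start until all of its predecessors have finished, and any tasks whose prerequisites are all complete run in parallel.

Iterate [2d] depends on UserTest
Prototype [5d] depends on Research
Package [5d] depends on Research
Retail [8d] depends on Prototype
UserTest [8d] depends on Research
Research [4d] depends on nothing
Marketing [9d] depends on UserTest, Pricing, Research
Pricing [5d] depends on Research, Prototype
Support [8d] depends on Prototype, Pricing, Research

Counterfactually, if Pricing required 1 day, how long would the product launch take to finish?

Actual critical path: Research→Prototype→Pricing→Marketing = 4+5+5+9 = 23 ⇒ 23 days.
Pricing is on the critical path; changing it to 1 makes that path 19 days.
New critical path: Research→UserTest→Marketing = 4+8+9 = 21 ⇒ 21 days.

21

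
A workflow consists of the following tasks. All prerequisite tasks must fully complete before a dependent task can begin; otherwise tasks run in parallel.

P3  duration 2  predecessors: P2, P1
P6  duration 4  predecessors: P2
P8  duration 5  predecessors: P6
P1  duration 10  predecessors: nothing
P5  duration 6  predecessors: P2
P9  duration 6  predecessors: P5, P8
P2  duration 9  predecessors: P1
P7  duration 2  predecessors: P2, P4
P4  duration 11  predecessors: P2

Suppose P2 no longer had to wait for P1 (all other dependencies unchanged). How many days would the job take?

Original critical path: P1→P2→P6→P8→P9 = 10+9+4+5+6 = 34 ⇒ 34 days.
Without P1→P2, P2's earliest start moves from 10 to 0.
The longest chain is now P2→P6→P8→P9 = 9+4+5+6 = 24, so the job takes 24 days.

24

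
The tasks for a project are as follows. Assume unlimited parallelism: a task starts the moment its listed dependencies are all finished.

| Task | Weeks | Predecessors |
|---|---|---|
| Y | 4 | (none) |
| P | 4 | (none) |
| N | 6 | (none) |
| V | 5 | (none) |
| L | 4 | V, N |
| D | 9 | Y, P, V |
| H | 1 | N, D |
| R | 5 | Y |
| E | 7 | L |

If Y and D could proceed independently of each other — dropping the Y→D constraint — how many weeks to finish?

Before: longest chain N→L→E = 6+4+7 = 17, finish 17.
Dropping Y→D doesn't change D's earliest start (5); another predecessor still binds.
The longest chain is now N→L→E = 6+4+7 = 17, so the project takes 17 weeks.

17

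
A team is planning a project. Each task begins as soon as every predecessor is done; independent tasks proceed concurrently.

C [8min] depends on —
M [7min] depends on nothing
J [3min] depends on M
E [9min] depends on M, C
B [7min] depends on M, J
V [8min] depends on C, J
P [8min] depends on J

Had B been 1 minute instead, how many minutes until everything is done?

Baseline: M→J→V = 7+3+8 = 18 → 18 minutes.
B has 1 minute of float (longest path through it is 17).
That remains the longest chain; total 18 minutes.

18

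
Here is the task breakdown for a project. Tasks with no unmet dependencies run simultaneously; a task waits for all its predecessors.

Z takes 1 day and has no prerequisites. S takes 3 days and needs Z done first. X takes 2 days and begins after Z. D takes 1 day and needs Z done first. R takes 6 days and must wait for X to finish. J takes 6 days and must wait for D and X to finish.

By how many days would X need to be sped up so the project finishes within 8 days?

Current finish: 9 days; target: 8.
X is on every critical path, so each day cut from X cuts the finish by one (this holds down to a finish of 8).
Need 9 − 8 = 1 day off X → X becomes 1 day, finish becomes 8.

1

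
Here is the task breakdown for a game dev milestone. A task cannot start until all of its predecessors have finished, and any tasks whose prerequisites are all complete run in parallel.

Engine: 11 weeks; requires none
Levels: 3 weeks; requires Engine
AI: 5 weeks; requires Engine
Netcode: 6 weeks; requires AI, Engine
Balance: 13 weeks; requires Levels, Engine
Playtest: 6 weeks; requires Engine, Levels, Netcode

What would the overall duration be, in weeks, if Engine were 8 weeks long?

25

The binding path is Engine→AI→Netcode→Playtest = 11+5+6+6 = 28; finish at 28 weeks.
Engine is on the critical path; changing it to 8 makes that path 25 weeks.
No other chain overtakes it, so the finish is 25 weeks.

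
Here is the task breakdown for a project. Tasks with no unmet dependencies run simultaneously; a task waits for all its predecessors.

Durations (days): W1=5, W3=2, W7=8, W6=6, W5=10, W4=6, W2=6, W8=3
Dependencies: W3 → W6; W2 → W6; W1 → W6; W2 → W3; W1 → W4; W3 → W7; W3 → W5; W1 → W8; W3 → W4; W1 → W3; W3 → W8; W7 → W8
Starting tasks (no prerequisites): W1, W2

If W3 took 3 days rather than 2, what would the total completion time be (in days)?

Actual critical path: W2→W3→W7→W8 = 6+2+8+3 = 19 ⇒ 19 days.
W3 is on the critical path; changing it to 3 makes that path 20 days.
That remains the longest chain; total 20 days.

20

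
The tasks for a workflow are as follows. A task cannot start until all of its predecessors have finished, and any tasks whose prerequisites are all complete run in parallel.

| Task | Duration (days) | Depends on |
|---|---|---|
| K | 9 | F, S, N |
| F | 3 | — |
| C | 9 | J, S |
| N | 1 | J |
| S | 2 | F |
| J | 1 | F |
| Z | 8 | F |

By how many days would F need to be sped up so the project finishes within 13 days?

Current finish: 14 days; target: 13.
F is on every critical path, so each day cut from F cuts the finish by one (this holds down to a finish of 12).
Need 14 − 13 = 1 day off F → F becomes 2 days, finish becomes 13.

1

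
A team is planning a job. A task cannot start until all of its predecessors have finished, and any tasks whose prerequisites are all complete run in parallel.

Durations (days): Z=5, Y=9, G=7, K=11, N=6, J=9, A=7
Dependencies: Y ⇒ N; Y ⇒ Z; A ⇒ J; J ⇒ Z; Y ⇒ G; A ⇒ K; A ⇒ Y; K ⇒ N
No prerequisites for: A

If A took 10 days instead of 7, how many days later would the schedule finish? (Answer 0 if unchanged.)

3

Baseline: A→K→N = 7+11+6 = 24 → 24 days.
A lies on that path, so at 10 days the path becomes 27 days.
The critical path is still A→K→N; finish is now 27 days.
Change in finish: 27 − 24 = +3 days.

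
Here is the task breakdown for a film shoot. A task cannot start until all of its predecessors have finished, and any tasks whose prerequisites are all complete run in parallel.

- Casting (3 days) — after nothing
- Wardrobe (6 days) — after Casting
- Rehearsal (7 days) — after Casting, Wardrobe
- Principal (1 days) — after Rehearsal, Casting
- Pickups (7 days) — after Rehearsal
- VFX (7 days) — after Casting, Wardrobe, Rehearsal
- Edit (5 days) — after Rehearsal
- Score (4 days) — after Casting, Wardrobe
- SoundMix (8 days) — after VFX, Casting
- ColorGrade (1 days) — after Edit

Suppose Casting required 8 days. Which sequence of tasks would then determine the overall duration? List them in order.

Casting, Wardrobe, Rehearsal, VFX, SoundMix

As given, the longest chain is Casting→Wardrobe→Rehearsal→VFX→SoundMix = 3+6+7+7+8 = 31, so the finish is 31 days.
Casting lies on that path, so at 8 days the path becomes 36 days.
No other chain overtakes it, so the finish is 36 days.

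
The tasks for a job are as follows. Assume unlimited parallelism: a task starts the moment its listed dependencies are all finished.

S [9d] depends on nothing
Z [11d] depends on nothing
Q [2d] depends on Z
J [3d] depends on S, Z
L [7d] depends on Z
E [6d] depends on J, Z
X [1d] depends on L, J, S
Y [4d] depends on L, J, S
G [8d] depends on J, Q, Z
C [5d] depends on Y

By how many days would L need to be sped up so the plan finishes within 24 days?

3

Current finish: 27 days; target: 24.
L is on every critical path, so each day cut from L cuts the finish by one (this holds down to a finish of 23).
Need 27 − 24 = 3 days off L → L becomes 4 days, finish becomes 24.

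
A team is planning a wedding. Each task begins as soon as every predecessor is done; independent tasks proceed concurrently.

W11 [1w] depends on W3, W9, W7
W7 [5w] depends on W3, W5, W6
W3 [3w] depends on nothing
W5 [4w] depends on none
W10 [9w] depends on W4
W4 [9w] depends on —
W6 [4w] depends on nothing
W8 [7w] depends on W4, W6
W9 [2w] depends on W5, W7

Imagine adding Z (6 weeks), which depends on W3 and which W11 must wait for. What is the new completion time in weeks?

18

Originally the wedding takes 18 weeks.
With Z inserted, W11 now waits for max(W3, W9, W7, Z).
New critical path: W4→W10 = 9+9 = 18 ⇒ 18 weeks.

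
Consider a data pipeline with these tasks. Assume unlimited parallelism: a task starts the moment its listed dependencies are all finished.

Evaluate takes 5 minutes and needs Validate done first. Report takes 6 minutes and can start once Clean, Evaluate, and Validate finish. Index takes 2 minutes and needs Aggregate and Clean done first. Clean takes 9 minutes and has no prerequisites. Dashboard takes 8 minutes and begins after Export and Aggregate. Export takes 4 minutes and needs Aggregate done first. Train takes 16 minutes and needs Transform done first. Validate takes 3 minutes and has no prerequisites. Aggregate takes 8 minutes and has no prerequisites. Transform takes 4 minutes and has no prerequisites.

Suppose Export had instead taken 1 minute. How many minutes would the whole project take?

Critical path before the change: Aggregate→Export→Dashboard = 8+4+8 = 20 giving 20 minutes.
Since Export is critical, the -3 change carries straight to that chain (now 17 minutes).
Now Transform→Train = 4+16 = 20 is longest, so the finish becomes 20 minutes.

20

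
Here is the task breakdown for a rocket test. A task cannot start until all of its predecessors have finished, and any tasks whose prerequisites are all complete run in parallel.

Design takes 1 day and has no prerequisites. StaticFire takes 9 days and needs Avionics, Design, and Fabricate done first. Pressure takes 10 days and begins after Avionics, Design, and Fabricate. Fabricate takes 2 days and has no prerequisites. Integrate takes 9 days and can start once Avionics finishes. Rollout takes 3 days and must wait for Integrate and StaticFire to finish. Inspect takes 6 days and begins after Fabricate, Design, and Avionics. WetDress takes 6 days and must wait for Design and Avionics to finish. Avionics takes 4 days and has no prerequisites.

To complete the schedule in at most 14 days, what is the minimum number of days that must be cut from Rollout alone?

2

Current finish: 16 days; target: 14.
Rollout is on every critical path, so each day cut from Rollout cuts the finish by one (this holds down to a finish of 14).
Need 16 − 14 = 2 days off Rollout → Rollout becomes 1 day, finish becomes 14.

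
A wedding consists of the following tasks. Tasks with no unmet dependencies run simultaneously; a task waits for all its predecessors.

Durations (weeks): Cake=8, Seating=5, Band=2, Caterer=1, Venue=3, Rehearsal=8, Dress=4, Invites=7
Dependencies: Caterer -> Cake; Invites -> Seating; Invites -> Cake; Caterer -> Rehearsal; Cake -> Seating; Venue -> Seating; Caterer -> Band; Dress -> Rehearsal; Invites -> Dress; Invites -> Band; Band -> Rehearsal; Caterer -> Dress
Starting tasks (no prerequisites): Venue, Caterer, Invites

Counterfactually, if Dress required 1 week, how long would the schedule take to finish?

20

Critical path before the change: Invites→Cake→Seating = 7+8+5 = 20 giving 20 weeks.
Dress is off the critical path — its longest chain is 19 weeks, giving 1 of slack.
The critical path is still Invites→Cake→Seating; finish is now 20 weeks.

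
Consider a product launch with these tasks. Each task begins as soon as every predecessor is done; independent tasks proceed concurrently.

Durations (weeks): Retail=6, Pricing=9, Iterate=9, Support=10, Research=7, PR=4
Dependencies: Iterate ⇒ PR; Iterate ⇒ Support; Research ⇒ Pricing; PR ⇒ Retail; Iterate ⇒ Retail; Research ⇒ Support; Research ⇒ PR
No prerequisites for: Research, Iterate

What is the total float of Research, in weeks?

The longest chain is Iterate→PR→Retail = 9+4+6 = 19; overall finish 19 weeks.
The longest chain containing Research totals 17 weeks.
Slack of Research = 2 − 0 = 2 weeks.

2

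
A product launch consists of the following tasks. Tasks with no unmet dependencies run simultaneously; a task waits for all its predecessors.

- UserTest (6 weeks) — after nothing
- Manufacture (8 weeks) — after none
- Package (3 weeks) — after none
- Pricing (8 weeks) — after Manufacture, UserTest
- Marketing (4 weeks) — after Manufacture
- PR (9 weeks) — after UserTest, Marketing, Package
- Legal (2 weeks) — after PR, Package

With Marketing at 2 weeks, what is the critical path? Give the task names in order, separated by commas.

The binding path is Manufacture→Marketing→PR→Legal = 8+4+9+2 = 23; finish at 23 weeks.
Marketing lies on that path, so at 2 weeks the path becomes 21 weeks.
No other chain overtakes it, so the finish is 21 weeks.

Manufacture, Marketing, PR, Legal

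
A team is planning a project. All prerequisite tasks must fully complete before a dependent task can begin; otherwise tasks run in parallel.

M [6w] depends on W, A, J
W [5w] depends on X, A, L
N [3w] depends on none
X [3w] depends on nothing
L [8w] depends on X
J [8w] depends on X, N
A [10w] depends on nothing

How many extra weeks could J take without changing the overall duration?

5

X→L→W→M = 3+8+5+6 = 22 sets the makespan at 22 weeks.
Longest path through J: 17 weeks (earliest finish 11, latest finish 16).
Float = 22 − 17 = 5.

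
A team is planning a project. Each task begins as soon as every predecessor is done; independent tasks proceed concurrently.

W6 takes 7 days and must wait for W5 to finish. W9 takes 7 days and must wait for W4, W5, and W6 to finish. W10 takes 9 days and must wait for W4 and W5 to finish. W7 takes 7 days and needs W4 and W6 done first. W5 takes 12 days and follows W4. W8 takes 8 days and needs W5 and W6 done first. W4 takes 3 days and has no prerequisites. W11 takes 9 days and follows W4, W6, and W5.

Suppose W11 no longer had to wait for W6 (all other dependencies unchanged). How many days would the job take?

Original critical path: W4→W5→W6→W11 = 3+12+7+9 = 31 ⇒ 31 days.
Without W6→W11, W11's earliest start moves from 22 to 15.
The longest chain is now W4→W5→W6→W8 = 3+12+7+8 = 30, so the job takes 30 days.

30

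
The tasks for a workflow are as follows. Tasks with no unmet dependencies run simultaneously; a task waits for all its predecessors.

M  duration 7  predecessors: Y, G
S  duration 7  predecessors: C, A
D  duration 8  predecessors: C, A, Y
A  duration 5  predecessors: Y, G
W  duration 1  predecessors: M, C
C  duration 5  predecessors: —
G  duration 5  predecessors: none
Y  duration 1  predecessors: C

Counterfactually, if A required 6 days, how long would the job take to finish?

Actual critical path: C→Y→A→D = 5+1+5+8 = 19 ⇒ 19 days.
A is on the critical path; changing it to 6 makes that path 20 days.
That remains the longest chain; total 20 days.

20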